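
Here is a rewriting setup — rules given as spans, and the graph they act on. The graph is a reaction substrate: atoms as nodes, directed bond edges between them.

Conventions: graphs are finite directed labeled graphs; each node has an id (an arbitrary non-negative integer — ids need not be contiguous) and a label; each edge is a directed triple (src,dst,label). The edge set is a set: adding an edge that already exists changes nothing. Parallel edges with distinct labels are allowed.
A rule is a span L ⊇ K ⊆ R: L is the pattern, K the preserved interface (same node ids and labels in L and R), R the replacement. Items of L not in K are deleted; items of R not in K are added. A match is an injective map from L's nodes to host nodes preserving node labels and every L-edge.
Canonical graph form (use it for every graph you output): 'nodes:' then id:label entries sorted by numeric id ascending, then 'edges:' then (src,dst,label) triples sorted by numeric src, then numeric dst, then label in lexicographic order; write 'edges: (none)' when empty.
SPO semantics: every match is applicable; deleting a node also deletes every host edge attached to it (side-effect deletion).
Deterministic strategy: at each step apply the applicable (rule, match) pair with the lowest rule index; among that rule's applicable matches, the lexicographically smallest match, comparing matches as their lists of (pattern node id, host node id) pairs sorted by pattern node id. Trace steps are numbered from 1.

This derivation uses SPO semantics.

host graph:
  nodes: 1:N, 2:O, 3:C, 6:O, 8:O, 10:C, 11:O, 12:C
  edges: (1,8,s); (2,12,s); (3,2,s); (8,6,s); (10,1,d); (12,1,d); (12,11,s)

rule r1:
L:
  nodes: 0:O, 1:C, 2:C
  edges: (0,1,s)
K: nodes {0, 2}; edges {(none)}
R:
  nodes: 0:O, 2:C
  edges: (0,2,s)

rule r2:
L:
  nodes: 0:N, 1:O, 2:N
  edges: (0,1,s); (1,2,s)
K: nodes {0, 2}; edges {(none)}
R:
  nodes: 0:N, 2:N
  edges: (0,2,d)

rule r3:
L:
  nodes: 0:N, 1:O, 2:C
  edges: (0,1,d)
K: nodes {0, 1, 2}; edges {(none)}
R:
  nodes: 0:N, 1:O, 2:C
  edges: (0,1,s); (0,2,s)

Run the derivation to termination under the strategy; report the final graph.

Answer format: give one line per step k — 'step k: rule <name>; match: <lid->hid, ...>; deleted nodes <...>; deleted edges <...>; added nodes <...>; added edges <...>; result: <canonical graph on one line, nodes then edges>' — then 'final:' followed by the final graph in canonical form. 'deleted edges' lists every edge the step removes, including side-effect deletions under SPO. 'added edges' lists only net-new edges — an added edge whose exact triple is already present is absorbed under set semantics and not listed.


step 1: rule r1; match: 0->2, 1->12, 2->3; deleted nodes 12; deleted edges (2,12,s); (12,1,d); (12,11,s); added nodes (none); added edges (2,3,s); result: nodes: 1:N, 2:O, 3:C, 6:O, 8:O, 10:C, 11:O edges: (1,8,s); (2,3,s); (3,2,s); (8,6,s); (10,1,d)
step 2: rule r1; match: 0->2, 1->3, 2->10; deleted nodes 3; deleted edges (2,3,s); (3,2,s); added nodes (none); added edges (2,10,s); result: nodes: 1:N, 2:O, 6:O, 8:O, 10:C, 11:O edges: (1,8,s); (2,10,s); (8,6,s); (10,1,d)
final:
nodes: 1:N, 2:O, 6:O, 8:O, 10:C, 11:O
edges: (1,8,s); (2,10,s); (8,6,s); (10,1,d)


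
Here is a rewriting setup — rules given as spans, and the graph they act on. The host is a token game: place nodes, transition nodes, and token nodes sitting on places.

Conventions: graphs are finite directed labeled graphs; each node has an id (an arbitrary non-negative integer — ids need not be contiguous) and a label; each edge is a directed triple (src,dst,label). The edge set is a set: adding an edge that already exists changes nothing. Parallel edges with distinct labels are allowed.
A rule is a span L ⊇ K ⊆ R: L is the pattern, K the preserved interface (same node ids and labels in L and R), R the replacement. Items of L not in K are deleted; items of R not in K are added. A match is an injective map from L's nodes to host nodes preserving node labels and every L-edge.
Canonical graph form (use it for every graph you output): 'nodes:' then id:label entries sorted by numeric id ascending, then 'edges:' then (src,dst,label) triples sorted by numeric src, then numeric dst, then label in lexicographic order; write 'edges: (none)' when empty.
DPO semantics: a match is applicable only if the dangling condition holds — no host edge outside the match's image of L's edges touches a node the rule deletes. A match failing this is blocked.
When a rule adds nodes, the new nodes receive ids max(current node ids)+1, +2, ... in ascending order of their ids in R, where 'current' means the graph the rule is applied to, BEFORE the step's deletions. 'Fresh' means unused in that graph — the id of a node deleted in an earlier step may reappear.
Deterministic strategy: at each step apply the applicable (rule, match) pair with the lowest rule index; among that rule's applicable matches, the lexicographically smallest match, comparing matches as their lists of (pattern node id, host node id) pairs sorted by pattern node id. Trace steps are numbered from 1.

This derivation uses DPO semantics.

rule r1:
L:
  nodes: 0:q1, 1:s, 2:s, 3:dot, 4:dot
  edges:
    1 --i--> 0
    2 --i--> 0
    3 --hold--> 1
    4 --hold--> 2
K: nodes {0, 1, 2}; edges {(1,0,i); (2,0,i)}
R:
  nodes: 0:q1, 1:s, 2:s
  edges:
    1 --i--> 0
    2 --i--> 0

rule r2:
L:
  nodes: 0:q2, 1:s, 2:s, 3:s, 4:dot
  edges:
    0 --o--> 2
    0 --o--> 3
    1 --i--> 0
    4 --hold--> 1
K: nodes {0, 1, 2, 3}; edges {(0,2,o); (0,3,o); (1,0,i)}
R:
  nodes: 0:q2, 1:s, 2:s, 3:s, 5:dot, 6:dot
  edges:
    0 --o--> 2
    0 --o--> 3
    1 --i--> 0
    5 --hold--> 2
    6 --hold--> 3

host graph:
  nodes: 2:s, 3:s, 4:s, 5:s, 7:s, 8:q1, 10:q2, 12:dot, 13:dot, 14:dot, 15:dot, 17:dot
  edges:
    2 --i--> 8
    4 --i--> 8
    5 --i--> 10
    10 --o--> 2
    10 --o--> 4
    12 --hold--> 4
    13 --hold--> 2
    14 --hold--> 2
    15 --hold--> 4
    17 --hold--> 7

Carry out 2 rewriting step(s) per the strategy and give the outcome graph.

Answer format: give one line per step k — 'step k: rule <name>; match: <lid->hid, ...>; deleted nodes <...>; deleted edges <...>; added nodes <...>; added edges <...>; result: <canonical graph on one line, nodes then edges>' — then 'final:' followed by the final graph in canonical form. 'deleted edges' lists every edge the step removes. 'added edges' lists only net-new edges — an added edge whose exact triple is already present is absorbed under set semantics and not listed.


step 1: rule r1; match: 0->8, 1->2, 2->4, 3->13, 4->12; deleted nodes 12, 13; deleted edges (12,4,hold); (13,2,hold); added nodes (none); added edges (none); result: nodes: 2:s, 3:s, 4:s, 5:s, 7:s, 8:q1, 10:q2, 14:dot, 15:dot, 17:dot edges: (2,8,i); (4,8,i); (5,10,i); (10,2,o); (10,4,o); (14,2,hold); (15,4,hold); (17,7,hold)
step 2: rule r1; match: 0->8, 1->2, 2->4, 3->14, 4->15; deleted nodes 14, 15; deleted edges (14,2,hold); (15,4,hold); added nodes (none); added edges (none); result: nodes: 2:s, 3:s, 4:s, 5:s, 7:s, 8:q1, 10:q2, 17:dot edges: (2,8,i); (4,8,i); (5,10,i); (10,2,o); (10,4,o); (17,7,hold)
final:
nodes: 2:s, 3:s, 4:s, 5:s, 7:s, 8:q1, 10:q2, 17:dot
edges: (2,8,i); (4,8,i); (5,10,i); (10,2,o); (10,4,o); (17,7,hold)


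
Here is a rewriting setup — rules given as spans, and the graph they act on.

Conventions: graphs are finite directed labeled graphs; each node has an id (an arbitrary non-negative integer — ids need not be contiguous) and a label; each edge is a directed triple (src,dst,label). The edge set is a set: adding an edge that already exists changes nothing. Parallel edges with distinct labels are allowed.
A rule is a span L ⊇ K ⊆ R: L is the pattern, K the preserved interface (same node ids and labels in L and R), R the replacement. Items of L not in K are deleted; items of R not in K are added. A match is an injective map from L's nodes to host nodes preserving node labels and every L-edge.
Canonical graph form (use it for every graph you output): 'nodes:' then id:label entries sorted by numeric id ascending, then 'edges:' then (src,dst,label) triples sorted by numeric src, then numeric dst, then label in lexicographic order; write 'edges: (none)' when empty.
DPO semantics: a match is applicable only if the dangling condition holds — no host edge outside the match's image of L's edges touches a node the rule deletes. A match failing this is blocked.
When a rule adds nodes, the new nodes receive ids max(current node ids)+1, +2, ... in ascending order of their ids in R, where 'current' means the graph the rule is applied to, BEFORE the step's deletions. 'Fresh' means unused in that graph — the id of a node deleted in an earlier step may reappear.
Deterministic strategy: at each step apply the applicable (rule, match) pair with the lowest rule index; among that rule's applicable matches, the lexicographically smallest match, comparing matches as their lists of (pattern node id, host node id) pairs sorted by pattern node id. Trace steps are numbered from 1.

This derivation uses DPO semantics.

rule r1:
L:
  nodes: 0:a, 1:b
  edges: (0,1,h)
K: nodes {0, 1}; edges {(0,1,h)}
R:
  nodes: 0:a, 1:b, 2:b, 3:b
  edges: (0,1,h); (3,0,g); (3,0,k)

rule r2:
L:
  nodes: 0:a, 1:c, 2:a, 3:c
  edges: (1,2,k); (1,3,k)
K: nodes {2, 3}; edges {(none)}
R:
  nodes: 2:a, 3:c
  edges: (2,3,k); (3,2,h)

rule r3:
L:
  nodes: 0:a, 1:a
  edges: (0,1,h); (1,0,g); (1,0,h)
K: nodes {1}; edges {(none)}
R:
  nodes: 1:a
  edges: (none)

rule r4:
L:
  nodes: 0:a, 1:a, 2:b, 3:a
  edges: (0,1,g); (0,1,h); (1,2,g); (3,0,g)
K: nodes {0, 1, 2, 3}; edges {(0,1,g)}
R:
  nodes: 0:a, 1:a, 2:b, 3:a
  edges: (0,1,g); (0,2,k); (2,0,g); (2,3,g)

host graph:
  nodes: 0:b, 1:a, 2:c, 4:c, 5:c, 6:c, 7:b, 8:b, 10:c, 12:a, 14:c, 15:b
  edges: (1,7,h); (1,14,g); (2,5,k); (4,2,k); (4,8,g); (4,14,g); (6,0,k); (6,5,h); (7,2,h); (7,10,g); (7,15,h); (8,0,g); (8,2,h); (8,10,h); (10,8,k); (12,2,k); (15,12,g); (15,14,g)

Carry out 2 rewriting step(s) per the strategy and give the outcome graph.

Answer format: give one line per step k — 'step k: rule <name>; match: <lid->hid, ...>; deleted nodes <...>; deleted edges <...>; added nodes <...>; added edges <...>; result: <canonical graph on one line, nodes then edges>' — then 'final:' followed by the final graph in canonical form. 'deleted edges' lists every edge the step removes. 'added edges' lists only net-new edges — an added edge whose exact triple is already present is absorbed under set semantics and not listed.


step 1: rule r1; match: 0->1, 1->7; deleted nodes (none); deleted edges (none); added nodes 16, 17; added edges (17,1,g); (17,1,k); result: nodes: 0:b, 1:a, 2:c, 4:c, 5:c, 6:c, 7:b, 8:b, 10:c, 12:a, 14:c, 15:b, 16:b, 17:b edges: (1,7,h); (1,14,g); (2,5,k); (4,2,k); (4,8,g); (4,14,g); (6,0,k); (6,5,h); (7,2,h); (7,10,g); (7,15,h); (8,0,g); (8,2,h); (8,10,h); (10,8,k); (12,2,k); (15,12,g); (15,14,g); (17,1,g); (17,1,k)
step 2: rule r1; match: 0->1, 1->7; deleted nodes (none); deleted edges (none); added nodes 18, 19; added edges (19,1,g); (19,1,k); result: nodes: 0:b, 1:a, 2:c, 4:c, 5:c, 6:c, 7:b, 8:b, 10:c, 12:a, 14:c, 15:b, 16:b, 17:b, 18:b, 19:b edges: (1,7,h); (1,14,g); (2,5,k); (4,2,k); (4,8,g); (4,14,g); (6,0,k); (6,5,h); (7,2,h); (7,10,g); (7,15,h); (8,0,g); (8,2,h); (8,10,h); (10,8,k); (12,2,k); (15,12,g); (15,14,g); (17,1,g); (17,1,k); (19,1,g); (19,1,k)
final:
nodes: 0:b, 1:a, 2:c, 4:c, 5:c, 6:c, 7:b, 8:b, 10:c, 12:a, 14:c, 15:b, 16:b, 17:b, 18:b, 19:b
edges: (1,7,h); (1,14,g); (2,5,k); (4,2,k); (4,8,g); (4,14,g); (6,0,k); (6,5,h); (7,2,h); (7,10,g); (7,15,h); (8,0,g); (8,2,h); (8,10,h); (10,8,k); (12,2,k); (15,12,g); (15,14,g); (17,1,g); (17,1,k); (19,1,g); (19,1,k)


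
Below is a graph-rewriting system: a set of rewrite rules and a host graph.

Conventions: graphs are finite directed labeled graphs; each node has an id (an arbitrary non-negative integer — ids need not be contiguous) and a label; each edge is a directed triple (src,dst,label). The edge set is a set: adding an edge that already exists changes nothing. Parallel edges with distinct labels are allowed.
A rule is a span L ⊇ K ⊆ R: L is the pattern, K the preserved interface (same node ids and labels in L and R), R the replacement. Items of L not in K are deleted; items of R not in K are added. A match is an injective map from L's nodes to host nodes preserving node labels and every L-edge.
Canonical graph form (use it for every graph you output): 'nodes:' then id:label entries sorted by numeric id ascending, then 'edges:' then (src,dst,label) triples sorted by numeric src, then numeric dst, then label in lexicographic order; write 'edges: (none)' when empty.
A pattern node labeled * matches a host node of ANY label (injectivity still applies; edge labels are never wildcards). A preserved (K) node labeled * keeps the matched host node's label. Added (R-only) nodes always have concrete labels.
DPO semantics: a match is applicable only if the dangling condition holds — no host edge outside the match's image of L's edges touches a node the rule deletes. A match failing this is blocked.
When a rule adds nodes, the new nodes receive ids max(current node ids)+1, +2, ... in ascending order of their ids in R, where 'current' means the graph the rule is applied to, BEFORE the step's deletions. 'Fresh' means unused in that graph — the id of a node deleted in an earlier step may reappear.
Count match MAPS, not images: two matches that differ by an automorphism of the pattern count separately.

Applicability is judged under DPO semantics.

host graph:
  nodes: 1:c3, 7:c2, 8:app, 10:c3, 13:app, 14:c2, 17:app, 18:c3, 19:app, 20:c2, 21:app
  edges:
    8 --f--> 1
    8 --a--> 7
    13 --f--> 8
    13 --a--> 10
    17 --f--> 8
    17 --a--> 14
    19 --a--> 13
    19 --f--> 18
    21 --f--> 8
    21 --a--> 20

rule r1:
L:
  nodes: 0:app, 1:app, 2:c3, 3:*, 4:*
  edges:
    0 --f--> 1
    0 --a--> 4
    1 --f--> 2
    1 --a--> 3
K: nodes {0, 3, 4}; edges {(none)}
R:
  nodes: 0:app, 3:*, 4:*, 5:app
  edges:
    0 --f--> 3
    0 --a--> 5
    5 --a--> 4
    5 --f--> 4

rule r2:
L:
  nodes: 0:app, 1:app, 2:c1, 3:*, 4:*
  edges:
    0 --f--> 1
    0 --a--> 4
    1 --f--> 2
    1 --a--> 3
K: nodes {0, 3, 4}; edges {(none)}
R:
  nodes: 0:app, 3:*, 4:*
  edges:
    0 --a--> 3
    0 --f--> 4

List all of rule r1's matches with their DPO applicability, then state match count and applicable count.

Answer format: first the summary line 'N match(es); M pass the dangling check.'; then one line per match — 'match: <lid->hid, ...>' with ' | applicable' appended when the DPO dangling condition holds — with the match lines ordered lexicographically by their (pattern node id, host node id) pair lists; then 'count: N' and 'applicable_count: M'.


3 match(es); 0 pass the dangling check.
match: 0->13, 1->8, 2->1, 3->7, 4->10
match: 0->17, 1->8, 2->1, 3->7, 4->14
match: 0->21, 1->8, 2->1, 3->7, 4->20
count: 3
applicable_count: 0


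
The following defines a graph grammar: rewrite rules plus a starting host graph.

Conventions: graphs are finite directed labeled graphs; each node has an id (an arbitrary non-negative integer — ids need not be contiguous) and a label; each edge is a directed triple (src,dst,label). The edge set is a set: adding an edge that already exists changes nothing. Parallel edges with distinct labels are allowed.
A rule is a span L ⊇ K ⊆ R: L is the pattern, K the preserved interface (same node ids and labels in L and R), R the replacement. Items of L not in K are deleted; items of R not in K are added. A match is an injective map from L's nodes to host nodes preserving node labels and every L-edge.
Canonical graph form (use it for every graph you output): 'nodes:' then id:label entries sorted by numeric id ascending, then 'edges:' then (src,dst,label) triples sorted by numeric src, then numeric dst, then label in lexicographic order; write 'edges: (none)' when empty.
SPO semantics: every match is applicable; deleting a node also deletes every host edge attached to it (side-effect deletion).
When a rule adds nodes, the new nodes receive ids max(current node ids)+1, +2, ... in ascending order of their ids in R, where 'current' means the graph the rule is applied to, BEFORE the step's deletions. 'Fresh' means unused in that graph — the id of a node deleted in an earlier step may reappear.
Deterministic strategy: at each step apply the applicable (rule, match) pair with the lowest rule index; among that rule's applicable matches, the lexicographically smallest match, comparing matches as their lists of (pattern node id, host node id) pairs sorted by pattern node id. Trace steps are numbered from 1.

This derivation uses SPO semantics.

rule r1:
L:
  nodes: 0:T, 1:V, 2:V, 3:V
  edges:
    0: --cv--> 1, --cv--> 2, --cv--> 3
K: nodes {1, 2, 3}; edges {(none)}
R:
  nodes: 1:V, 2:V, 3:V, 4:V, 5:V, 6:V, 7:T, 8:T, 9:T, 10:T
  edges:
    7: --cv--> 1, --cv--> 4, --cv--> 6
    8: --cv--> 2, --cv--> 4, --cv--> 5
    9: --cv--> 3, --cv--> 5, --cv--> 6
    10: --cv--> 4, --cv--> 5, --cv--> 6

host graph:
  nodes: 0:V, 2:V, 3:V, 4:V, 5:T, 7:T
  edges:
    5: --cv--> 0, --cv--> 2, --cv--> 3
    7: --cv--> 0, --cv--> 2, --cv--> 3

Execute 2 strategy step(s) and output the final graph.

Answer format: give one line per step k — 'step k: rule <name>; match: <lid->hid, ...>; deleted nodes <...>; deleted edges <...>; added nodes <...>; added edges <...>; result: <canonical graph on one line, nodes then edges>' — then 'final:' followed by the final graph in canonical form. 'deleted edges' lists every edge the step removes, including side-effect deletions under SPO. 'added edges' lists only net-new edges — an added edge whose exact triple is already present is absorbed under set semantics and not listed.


step 1: rule r1; match: 0->5, 1->0, 2->2, 3->3; deleted nodes 5; deleted edges (5,0,cv); (5,2,cv); (5,3,cv); added nodes 8, 9, 10, 11, 12, 13, 14; added edges (11,0,cv); (11,8,cv); (11,10,cv); (12,2,cv); (12,8,cv); (12,9,cv); (13,3,cv); (13,9,cv); (13,10,cv); (14,8,cv); (14,9,cv); (14,10,cv); result: nodes: 0:V, 2:V, 3:V, 4:V, 7:T, 8:V, 9:V, 10:V, 11:T, 12:T, 13:T, 14:T edges: (7,0,cv); (7,2,cv); (7,3,cv); (11,0,cv); (11,8,cv); (11,10,cv); (12,2,cv); (12,8,cv); (12,9,cv); (13,3,cv); (13,9,cv); (13,10,cv); (14,8,cv); (14,9,cv); (14,10,cv)
step 2: rule r1; match: 0->7, 1->0, 2->2, 3->3; deleted nodes 7; deleted edges (7,0,cv); (7,2,cv); (7,3,cv); added nodes 15, 16, 17, 18, 19, 20, 21; added edges (18,0,cv); (18,15,cv); (18,17,cv); (19,2,cv); (19,15,cv); (19,16,cv); (20,3,cv); (20,16,cv); (20,17,cv); (21,15,cv); (21,16,cv); (21,17,cv); result: nodes: 0:V, 2:V, 3:V, 4:V, 8:V, 9:V, 10:V, 11:T, 12:T, 13:T, 14:T, 15:V, 16:V, 17:V, 18:T, 19:T, 20:T, 21:T edges: (11,0,cv); (11,8,cv); (11,10,cv); (12,2,cv); (12,8,cv); (12,9,cv); (13,3,cv); (13,9,cv); (13,10,cv); (14,8,cv); (14,9,cv); (14,10,cv); (18,0,cv); (18,15,cv); (18,17,cv); (19,2,cv); (19,15,cv); (19,16,cv); (20,3,cv); (20,16,cv); (20,17,cv); (21,15,cv); (21,16,cv); (21,17,cv)
final:
nodes: 0:V, 2:V, 3:V, 4:V, 8:V, 9:V, 10:V, 11:T, 12:T, 13:T, 14:T, 15:V, 16:V, 17:V, 18:T, 19:T, 20:T, 21:T
edges: (11,0,cv); (11,8,cv); (11,10,cv); (12,2,cv); (12,8,cv); (12,9,cv); (13,3,cv); (13,9,cv); (13,10,cv); (14,8,cv); (14,9,cv); (14,10,cv); (18,0,cv); (18,15,cv); (18,17,cv); (19,2,cv); (19,15,cv); (19,16,cv); (20,3,cv); (20,16,cv); (20,17,cv); (21,15,cv); (21,16,cv); (21,17,cv)


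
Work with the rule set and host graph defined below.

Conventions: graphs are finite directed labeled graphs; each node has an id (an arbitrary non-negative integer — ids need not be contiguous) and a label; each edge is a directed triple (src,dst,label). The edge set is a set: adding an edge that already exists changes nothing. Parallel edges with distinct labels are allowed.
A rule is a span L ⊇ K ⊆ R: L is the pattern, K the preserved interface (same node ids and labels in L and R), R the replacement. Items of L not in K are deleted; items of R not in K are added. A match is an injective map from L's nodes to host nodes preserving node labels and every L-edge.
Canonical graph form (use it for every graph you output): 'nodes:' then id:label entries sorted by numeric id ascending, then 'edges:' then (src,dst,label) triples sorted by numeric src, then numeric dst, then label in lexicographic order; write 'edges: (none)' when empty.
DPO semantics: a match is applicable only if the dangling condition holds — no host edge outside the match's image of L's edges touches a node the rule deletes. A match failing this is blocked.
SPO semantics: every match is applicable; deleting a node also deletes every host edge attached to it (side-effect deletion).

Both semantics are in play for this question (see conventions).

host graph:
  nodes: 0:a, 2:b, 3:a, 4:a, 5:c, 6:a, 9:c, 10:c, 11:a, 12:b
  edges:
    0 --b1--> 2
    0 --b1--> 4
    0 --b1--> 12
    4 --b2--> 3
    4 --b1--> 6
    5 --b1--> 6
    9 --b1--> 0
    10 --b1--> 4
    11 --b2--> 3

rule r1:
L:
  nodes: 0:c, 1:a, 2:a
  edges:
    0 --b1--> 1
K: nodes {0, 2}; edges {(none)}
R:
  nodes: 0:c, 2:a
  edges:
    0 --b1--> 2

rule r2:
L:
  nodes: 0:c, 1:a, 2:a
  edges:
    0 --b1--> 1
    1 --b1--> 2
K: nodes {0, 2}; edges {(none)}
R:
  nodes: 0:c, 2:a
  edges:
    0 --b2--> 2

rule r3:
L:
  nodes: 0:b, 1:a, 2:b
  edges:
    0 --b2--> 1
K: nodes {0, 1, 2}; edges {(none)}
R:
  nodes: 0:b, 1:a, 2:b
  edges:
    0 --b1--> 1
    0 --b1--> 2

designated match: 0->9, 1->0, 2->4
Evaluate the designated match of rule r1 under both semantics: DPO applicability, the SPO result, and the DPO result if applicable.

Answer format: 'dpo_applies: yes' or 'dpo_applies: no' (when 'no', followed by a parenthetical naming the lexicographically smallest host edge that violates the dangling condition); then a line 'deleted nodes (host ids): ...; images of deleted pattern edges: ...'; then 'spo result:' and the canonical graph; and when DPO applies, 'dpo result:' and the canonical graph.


dpo_applies: no
(the rule deletes node 0, which keeps host edge (0,2,b1) outside the match image — the dangling condition fails, DPO blocks; SPO proceeds and side-deletes such edges)
deleted nodes (host ids): 0; images of deleted pattern edges: (9,0,b1)
spo result:
nodes: 2:b, 3:a, 4:a, 5:c, 6:a, 9:c, 10:c, 11:a, 12:b
edges: (4,3,b2); (4,6,b1); (5,6,b1); (9,4,b1); (10,4,b1); (11,3,b2)


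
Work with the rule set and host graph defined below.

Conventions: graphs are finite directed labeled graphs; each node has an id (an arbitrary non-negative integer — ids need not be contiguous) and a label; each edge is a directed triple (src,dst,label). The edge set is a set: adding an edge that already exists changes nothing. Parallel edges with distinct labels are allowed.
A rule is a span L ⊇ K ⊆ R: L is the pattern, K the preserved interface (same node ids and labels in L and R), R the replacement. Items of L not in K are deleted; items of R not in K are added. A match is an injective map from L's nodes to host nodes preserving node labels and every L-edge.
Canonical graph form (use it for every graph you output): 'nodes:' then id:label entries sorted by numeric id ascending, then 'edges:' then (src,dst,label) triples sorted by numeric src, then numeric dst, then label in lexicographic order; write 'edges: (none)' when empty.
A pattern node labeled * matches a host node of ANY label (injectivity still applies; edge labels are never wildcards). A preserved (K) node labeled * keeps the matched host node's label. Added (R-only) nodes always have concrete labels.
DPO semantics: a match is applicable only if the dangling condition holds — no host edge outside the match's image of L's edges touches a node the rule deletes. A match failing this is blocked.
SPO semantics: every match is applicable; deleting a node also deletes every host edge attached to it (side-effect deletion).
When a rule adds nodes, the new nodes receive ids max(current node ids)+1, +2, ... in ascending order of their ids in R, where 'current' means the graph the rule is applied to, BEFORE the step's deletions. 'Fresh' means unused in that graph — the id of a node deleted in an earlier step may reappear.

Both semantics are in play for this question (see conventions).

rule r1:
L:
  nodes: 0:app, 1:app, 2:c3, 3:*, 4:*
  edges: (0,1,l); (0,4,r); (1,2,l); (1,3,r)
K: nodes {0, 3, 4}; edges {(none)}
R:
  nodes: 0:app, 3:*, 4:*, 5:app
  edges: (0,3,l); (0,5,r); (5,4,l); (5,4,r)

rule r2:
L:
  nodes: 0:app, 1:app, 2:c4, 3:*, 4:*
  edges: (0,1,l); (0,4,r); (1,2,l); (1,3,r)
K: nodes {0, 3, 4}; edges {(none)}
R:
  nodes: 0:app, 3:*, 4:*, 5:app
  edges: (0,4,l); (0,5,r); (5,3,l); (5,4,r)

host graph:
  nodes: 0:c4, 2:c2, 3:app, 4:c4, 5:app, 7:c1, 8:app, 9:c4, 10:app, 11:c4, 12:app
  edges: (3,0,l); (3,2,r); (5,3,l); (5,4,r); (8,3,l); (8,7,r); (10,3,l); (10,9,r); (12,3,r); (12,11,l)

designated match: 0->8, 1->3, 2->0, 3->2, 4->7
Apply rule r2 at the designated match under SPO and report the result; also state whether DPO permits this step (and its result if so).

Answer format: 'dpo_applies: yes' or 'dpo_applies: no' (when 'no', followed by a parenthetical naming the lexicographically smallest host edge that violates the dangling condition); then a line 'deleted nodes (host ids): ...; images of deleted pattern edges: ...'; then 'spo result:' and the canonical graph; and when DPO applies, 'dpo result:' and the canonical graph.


dpo_applies: no
(the rule deletes node 3, which keeps host edge (5,3,l) outside the match image — the dangling condition fails, DPO blocks; SPO proceeds and side-deletes such edges)
deleted nodes (host ids): 0, 3; images of deleted pattern edges: (3,0,l); (3,2,r); (8,3,l); (8,7,r)
spo result:
nodes: 2:c2, 4:c4, 5:app, 7:c1, 8:app, 9:c4, 10:app, 11:c4, 12:app, 13:app
edges: (5,4,r); (8,7,l); (8,13,r); (10,9,r); (12,11,l); (13,2,l); (13,7,r)


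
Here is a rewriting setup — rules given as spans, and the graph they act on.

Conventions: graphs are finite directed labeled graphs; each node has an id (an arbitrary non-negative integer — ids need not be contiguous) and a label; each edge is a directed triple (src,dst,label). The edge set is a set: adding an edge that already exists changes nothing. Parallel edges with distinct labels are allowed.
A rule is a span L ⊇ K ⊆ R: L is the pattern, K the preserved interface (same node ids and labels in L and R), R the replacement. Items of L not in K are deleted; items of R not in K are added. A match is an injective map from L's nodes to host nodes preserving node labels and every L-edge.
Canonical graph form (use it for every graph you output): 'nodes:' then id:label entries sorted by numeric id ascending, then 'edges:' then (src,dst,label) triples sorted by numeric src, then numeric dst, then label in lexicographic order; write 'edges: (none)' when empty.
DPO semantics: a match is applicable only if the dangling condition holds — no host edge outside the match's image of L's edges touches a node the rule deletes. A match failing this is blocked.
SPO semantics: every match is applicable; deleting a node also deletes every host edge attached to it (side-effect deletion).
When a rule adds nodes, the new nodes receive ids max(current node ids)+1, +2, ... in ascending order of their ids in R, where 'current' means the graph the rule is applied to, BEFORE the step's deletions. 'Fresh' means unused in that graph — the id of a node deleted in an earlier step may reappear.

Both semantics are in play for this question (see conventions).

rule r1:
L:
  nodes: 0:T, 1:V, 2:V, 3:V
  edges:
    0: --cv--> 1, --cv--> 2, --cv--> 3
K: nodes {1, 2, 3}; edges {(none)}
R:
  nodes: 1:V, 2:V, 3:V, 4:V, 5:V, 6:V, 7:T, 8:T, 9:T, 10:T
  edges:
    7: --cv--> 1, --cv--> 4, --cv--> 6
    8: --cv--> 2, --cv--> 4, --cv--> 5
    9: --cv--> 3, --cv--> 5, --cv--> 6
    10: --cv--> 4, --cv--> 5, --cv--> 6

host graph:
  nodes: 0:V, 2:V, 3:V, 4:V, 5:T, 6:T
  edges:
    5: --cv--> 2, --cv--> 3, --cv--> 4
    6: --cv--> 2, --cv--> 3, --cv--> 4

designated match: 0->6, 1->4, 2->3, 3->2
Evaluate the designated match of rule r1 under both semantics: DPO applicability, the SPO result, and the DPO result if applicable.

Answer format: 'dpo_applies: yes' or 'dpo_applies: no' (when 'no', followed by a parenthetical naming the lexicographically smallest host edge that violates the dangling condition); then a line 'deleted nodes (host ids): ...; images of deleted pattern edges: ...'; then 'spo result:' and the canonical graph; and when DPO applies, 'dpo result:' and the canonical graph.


dpo_applies: yes
deleted nodes (host ids): 6; images of deleted pattern edges: (6,2,cv); (6,3,cv); (6,4,cv)
spo result:
nodes: 0:V, 2:V, 3:V, 4:V, 5:T, 7:V, 8:V, 9:V, 10:T, 11:T, 12:T, 13:T
edges: (5,2,cv); (5,3,cv); (5,4,cv); (10,4,cv); (10,7,cv); (10,9,cv); (11,3,cv); (11,7,cv); (11,8,cv); (12,2,cv); (12,8,cv); (12,9,cv); (13,7,cv); (13,8,cv); (13,9,cv)
dpo result:
nodes: 0:V, 2:V, 3:V, 4:V, 5:T, 7:V, 8:V, 9:V, 10:T, 11:T, 12:T, 13:T
edges: (5,2,cv); (5,3,cv); (5,4,cv); (10,4,cv); (10,7,cv); (10,9,cv); (11,3,cv); (11,7,cv); (11,8,cv); (12,2,cv); (12,8,cv); (12,9,cv); (13,7,cv); (13,8,cv); (13,9,cv)


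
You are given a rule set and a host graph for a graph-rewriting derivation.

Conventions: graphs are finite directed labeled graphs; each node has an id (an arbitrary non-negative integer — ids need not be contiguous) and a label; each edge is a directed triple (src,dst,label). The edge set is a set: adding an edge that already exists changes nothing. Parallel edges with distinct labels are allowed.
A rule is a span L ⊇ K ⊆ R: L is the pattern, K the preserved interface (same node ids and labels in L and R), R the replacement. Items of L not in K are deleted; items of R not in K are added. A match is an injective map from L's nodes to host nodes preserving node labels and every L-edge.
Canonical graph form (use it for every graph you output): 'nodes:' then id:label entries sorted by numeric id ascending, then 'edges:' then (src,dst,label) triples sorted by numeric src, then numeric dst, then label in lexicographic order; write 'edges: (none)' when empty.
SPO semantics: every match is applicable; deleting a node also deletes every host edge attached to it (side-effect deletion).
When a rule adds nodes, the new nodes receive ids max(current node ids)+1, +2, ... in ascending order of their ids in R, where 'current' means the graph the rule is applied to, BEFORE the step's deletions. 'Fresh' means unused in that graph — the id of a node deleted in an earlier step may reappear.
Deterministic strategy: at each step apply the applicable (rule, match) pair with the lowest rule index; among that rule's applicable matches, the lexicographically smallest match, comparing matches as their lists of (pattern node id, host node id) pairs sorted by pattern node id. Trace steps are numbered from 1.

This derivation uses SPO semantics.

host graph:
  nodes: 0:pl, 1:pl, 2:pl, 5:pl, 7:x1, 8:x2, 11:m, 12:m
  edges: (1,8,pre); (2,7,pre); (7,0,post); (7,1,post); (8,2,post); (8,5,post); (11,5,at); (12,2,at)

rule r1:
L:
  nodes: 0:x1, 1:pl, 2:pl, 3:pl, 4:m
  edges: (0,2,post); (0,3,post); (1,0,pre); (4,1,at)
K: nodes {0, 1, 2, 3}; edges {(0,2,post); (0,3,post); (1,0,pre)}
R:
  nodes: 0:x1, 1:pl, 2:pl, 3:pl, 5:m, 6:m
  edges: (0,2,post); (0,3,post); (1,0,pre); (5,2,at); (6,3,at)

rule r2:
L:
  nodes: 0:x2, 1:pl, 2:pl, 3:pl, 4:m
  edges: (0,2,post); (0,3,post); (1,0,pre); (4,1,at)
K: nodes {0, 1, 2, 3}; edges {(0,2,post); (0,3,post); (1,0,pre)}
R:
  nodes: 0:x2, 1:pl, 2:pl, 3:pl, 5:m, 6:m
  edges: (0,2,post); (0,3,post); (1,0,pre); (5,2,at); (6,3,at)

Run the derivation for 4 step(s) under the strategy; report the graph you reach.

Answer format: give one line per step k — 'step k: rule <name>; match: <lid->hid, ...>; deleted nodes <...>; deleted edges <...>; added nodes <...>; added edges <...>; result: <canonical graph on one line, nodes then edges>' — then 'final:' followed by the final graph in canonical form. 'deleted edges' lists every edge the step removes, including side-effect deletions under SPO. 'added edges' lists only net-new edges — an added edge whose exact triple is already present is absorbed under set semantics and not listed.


step 1: rule r1; match: 0->7, 1->2, 2->0, 3->1, 4->12; deleted nodes 12; deleted edges (12,2,at); added nodes 13, 14; added edges (13,0,at); (14,1,at); result: nodes: 0:pl, 1:pl, 2:pl, 5:pl, 7:x1, 8:x2, 11:m, 13:m, 14:m edges: (1,8,pre); (2,7,pre); (7,0,post); (7,1,post); (8,2,post); (8,5,post); (11,5,at); (13,0,at); (14,1,at)
step 2: rule r2; match: 0->8, 1->1, 2->2, 3->5, 4->14; deleted nodes 14; deleted edges (14,1,at); added nodes 15, 16; added edges (15,2,at); (16,5,at); result: nodes: 0:pl, 1:pl, 2:pl, 5:pl, 7:x1, 8:x2, 11:m, 13:m, 15:m, 16:m edges: (1,8,pre); (2,7,pre); (7,0,post); (7,1,post); (8,2,post); (8,5,post); (11,5,at); (13,0,at); (15,2,at); (16,5,at)
step 3: rule r1; match: 0->7, 1->2, 2->0, 3->1, 4->15; deleted nodes 15; deleted edges (15,2,at); added nodes 17, 18; added edges (17,0,at); (18,1,at); result: nodes: 0:pl, 1:pl, 2:pl, 5:pl, 7:x1, 8:x2, 11:m, 13:m, 16:m, 17:m, 18:m edges: (1,8,pre); (2,7,pre); (7,0,post); (7,1,post); (8,2,post); (8,5,post); (11,5,at); (13,0,at); (16,5,at); (17,0,at); (18,1,at)
step 4: rule r2; match: 0->8, 1->1, 2->2, 3->5, 4->18; deleted nodes 18; deleted edges (18,1,at); added nodes 19, 20; added edges (19,2,at); (20,5,at); result: nodes: 0:pl, 1:pl, 2:pl, 5:pl, 7:x1, 8:x2, 11:m, 13:m, 16:m, 17:m, 19:m, 20:m edges: (1,8,pre); (2,7,pre); (7,0,post); (7,1,post); (8,2,post); (8,5,post); (11,5,at); (13,0,at); (16,5,at); (17,0,at); (19,2,at); (20,5,at)
final:
nodes: 0:pl, 1:pl, 2:pl, 5:pl, 7:x1, 8:x2, 11:m, 13:m, 16:m, 17:m, 19:m, 20:m
edges: (1,8,pre); (2,7,pre); (7,0,post); (7,1,post); (8,2,post); (8,5,post); (11,5,at); (13,0,at); (16,5,at); (17,0,at); (19,2,at); (20,5,at)


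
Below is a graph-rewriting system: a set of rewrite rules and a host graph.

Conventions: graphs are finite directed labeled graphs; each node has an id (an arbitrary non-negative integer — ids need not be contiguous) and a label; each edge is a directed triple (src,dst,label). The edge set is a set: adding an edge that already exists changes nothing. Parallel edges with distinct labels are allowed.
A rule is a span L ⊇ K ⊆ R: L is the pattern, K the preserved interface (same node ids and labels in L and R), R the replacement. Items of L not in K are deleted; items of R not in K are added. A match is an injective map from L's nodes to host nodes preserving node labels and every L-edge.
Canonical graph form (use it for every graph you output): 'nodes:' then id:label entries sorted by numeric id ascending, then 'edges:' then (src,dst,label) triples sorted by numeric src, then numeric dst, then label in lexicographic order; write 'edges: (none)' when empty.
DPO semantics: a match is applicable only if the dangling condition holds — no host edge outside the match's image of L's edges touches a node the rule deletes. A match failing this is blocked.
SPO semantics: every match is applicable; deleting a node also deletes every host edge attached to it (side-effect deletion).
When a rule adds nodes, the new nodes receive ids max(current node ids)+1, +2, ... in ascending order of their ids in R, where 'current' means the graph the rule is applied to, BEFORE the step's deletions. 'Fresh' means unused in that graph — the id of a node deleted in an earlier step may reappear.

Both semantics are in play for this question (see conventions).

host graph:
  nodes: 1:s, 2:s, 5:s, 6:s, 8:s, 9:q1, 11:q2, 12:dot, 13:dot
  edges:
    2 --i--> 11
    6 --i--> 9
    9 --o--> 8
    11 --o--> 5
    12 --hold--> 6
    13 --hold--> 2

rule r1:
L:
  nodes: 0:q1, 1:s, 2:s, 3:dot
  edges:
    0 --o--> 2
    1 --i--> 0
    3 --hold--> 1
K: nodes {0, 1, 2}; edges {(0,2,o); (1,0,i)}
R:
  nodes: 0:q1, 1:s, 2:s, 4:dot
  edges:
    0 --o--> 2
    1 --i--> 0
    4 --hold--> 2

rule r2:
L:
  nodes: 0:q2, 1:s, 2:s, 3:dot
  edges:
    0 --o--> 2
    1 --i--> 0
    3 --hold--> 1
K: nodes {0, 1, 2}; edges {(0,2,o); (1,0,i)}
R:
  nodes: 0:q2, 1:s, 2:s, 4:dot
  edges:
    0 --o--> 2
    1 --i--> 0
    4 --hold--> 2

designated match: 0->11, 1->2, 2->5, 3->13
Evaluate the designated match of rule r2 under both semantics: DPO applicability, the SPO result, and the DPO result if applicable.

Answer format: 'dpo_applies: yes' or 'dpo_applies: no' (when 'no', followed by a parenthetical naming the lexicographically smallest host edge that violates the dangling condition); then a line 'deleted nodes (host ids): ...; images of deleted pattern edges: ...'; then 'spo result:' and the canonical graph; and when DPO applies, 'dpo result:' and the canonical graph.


dpo_applies: yes
deleted nodes (host ids): 13; images of deleted pattern edges: (13,2,hold)
spo result:
nodes: 1:s, 2:s, 5:s, 6:s, 8:s, 9:q1, 11:q2, 12:dot, 14:dot
edges: (2,11,i); (6,9,i); (9,8,o); (11,5,o); (12,6,hold); (14,5,hold)
dpo result:
nodes: 1:s, 2:s, 5:s, 6:s, 8:s, 9:q1, 11:q2, 12:dot, 14:dot
edges: (2,11,i); (6,9,i); (9,8,o); (11,5,o); (12,6,hold); (14,5,hold)


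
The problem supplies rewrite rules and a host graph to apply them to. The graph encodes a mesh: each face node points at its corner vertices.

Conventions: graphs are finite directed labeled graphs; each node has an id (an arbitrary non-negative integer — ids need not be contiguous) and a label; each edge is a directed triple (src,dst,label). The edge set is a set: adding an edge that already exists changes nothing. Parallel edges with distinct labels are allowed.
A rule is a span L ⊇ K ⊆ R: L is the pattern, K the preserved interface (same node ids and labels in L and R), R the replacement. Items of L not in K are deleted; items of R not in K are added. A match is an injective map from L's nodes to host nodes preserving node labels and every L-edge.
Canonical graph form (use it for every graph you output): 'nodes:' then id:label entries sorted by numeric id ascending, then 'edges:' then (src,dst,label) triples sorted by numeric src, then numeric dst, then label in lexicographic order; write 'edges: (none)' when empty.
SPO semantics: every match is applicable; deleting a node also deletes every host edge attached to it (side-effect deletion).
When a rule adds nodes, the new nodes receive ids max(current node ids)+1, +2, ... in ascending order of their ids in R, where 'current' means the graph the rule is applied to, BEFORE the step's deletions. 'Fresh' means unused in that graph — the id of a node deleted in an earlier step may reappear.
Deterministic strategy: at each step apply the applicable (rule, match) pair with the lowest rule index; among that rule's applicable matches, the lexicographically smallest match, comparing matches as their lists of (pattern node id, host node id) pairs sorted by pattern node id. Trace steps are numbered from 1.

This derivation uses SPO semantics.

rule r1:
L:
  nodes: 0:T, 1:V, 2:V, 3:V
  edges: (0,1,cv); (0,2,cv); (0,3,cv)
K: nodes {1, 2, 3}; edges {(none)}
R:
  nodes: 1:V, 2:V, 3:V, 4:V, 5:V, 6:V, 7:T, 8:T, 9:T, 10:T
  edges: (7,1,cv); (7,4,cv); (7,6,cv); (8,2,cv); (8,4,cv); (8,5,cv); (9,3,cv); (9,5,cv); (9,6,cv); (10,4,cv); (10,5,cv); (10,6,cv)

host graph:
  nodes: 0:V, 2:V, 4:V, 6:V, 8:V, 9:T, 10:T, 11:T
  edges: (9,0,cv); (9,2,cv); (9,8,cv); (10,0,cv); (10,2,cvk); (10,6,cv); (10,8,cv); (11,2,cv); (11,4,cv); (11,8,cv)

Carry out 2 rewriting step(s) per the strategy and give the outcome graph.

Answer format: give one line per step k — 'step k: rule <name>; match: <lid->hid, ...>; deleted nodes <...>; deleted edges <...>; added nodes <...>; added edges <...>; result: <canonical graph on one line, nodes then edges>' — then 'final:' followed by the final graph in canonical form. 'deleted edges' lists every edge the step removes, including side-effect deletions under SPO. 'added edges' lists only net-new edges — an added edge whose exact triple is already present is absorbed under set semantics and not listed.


step 1: rule r1; match: 0->9, 1->0, 2->2, 3->8; deleted nodes 9; deleted edges (9,0,cv); (9,2,cv); (9,8,cv); added nodes 12, 13, 14, 15, 16, 17, 18; added edges (15,0,cv); (15,12,cv); (15,14,cv); (16,2,cv); (16,12,cv); (16,13,cv); (17,8,cv); (17,13,cv); (17,14,cv); (18,12,cv); (18,13,cv); (18,14,cv); result: nodes: 0:V, 2:V, 4:V, 6:V, 8:V, 10:T, 11:T, 12:V, 13:V, 14:V, 15:T, 16:T, 17:T, 18:T edges: (10,0,cv); (10,2,cvk); (10,6,cv); (10,8,cv); (11,2,cv); (11,4,cv); (11,8,cv); (15,0,cv); (15,12,cv); (15,14,cv); (16,2,cv); (16,12,cv); (16,13,cv); (17,8,cv); (17,13,cv); (17,14,cv); (18,12,cv); (18,13,cv); (18,14,cv)
step 2: rule r1; match: 0->10, 1->0, 2->6, 3->8; deleted nodes 10; deleted edges (10,0,cv); (10,2,cvk); (10,6,cv); (10,8,cv); added nodes 19, 20, 21, 22, 23, 24, 25; added edges (22,0,cv); (22,19,cv); (22,21,cv); (23,6,cv); (23,19,cv); (23,20,cv); (24,8,cv); (24,20,cv); (24,21,cv); (25,19,cv); (25,20,cv); (25,21,cv); result: nodes: 0:V, 2:V, 4:V, 6:V, 8:V, 11:T, 12:V, 13:V, 14:V, 15:T, 16:T, 17:T, 18:T, 19:V, 20:V, 21:V, 22:T, 23:T, 24:T, 25:T edges: (11,2,cv); (11,4,cv); (11,8,cv); (15,0,cv); (15,12,cv); (15,14,cv); (16,2,cv); (16,12,cv); (16,13,cv); (17,8,cv); (17,13,cv); (17,14,cv); (18,12,cv); (18,13,cv); (18,14,cv); (22,0,cv); (22,19,cv); (22,21,cv); (23,6,cv); (23,19,cv); (23,20,cv); (24,8,cv); (24,20,cv); (24,21,cv); (25,19,cv); (25,20,cv); (25,21,cv)
final:
nodes: 0:V, 2:V, 4:V, 6:V, 8:V, 11:T, 12:V, 13:V, 14:V, 15:T, 16:T, 17:T, 18:T, 19:V, 20:V, 21:V, 22:T, 23:T, 24:T, 25:T
edges: (11,2,cv); (11,4,cv); (11,8,cv); (15,0,cv); (15,12,cv); (15,14,cv); (16,2,cv); (16,12,cv); (16,13,cv); (17,8,cv); (17,13,cv); (17,14,cv); (18,12,cv); (18,13,cv); (18,14,cv); (22,0,cv); (22,19,cv); (22,21,cv); (23,6,cv); (23,19,cv); (23,20,cv); (24,8,cv); (24,20,cv); (24,21,cv); (25,19,cv); (25,20,cv); (25,21,cv)
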